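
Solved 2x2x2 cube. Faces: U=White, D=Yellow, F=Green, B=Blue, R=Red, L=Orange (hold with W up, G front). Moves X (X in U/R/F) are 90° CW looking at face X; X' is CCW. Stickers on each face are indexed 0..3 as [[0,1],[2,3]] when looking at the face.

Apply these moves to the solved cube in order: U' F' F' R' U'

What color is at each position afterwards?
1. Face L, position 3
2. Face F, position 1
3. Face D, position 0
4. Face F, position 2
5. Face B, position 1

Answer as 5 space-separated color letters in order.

Answer: G R W O R

Derivation:
After move 1 (U'): U=WWWW F=OOGG R=GGRR B=RRBB L=BBOO
After move 2 (F'): F=OGOG U=WWGR R=YGYR D=BOYY L=BWOW
After move 3 (F'): F=GGOO U=WWYY R=OGBR D=WWYY L=BROG
After move 4 (R'): R=GROB U=WBYR F=GWOY D=WGYO B=YRWB
After move 5 (U'): U=BRWY F=BROY R=GWOB B=GRWB L=YROG
Query 1: L[3] = G
Query 2: F[1] = R
Query 3: D[0] = W
Query 4: F[2] = O
Query 5: B[1] = R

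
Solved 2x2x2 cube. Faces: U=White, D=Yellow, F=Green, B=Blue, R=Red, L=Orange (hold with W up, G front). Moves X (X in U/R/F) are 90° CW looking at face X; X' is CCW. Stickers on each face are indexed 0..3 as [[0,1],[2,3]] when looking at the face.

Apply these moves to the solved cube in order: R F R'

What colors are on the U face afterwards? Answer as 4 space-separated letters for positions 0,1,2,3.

After move 1 (R): R=RRRR U=WGWG F=GYGY D=YBYB B=WBWB
After move 2 (F): F=GGYY U=WGOO R=WRGR D=RRYB L=OYOB
After move 3 (R'): R=RRWG U=WWOW F=GGYO D=RGYY B=BBRB
Query: U face = WWOW

Answer: W W O W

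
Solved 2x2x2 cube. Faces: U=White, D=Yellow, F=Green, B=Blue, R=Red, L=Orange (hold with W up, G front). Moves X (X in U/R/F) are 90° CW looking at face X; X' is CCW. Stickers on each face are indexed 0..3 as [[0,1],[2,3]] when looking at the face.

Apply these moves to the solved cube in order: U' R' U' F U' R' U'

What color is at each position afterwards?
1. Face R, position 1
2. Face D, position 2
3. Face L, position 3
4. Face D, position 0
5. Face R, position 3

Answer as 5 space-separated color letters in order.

After move 1 (U'): U=WWWW F=OOGG R=GGRR B=RRBB L=BBOO
After move 2 (R'): R=GRGR U=WBWR F=OWGW D=YOYG B=YRYB
After move 3 (U'): U=BRWW F=BBGW R=OWGR B=GRYB L=YROO
After move 4 (F): F=GBWB U=BROR R=WWWR D=GOYG L=YYOO
After move 5 (U'): U=RRBO F=YYWB R=GBWR B=WWYB L=GROO
After move 6 (R'): R=BRGW U=RYBW F=YRWO D=GYYB B=GWOB
After move 7 (U'): U=YWRB F=GRWO R=YRGW B=BROB L=GWOO
Query 1: R[1] = R
Query 2: D[2] = Y
Query 3: L[3] = O
Query 4: D[0] = G
Query 5: R[3] = W

Answer: R Y O G W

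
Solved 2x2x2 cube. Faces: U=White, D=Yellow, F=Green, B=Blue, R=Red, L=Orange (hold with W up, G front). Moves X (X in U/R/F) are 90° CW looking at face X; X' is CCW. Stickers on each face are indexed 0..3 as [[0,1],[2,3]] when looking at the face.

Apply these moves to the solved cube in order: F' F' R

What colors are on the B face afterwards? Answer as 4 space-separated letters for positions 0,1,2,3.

Answer: Y B W B

Derivation:
After move 1 (F'): F=GGGG U=WWRR R=YRYR D=OOYY L=OWOW
After move 2 (F'): F=GGGG U=WWYY R=OROR D=WWYY L=OROR
After move 3 (R): R=OORR U=WGYG F=GWGY D=WBYB B=YBWB
Query: B face = YBWB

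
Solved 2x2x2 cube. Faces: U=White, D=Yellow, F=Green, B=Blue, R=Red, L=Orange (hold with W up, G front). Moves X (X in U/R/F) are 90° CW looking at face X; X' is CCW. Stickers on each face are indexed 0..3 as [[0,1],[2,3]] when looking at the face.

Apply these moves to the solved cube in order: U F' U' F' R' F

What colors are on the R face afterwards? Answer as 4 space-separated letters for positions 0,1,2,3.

After move 1 (U): U=WWWW F=RRGG R=BBRR B=OOBB L=GGOO
After move 2 (F'): F=RGRG U=WWBR R=YBYR D=GOYY L=GWOW
After move 3 (U'): U=WRWB F=GWRG R=RGYR B=YBBB L=OOOW
After move 4 (F'): F=WGGR U=WRRY R=OGGR D=OWYY L=OBOW
After move 5 (R'): R=GROG U=WBRY F=WRGY D=OGYR B=YBWB
After move 6 (F): F=GWYR U=WBWB R=RRYG D=OGYR L=OOOG
Query: R face = RRYG

Answer: R R Y G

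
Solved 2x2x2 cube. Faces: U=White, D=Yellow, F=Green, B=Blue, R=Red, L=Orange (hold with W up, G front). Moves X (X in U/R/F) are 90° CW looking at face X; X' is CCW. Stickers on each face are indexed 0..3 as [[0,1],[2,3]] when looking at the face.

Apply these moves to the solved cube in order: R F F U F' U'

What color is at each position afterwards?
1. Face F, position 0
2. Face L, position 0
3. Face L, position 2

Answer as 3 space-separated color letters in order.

Answer: Y O O

Derivation:
After move 1 (R): R=RRRR U=WGWG F=GYGY D=YBYB B=WBWB
After move 2 (F): F=GGYY U=WGOO R=WRGR D=RRYB L=OYOB
After move 3 (F): F=YGYG U=WGBY R=OROR D=GWYB L=OROR
After move 4 (U): U=BWYG F=ORYG R=WBOR B=ORWB L=YGOR
After move 5 (F'): F=RGOY U=BWWO R=WBGR D=GRYB L=YGOY
After move 6 (U'): U=WOBW F=YGOY R=RGGR B=WBWB L=OROY
Query 1: F[0] = Y
Query 2: L[0] = O
Query 3: L[2] = O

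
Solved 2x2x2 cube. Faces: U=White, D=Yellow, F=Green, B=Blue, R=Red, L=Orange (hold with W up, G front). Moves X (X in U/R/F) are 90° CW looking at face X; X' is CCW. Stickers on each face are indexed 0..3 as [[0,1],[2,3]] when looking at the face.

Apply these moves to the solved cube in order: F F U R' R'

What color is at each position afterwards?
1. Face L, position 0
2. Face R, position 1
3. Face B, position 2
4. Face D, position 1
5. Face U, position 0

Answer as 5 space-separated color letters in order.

After move 1 (F): F=GGGG U=WWOO R=WRWR D=RRYY L=OYOY
After move 2 (F): F=GGGG U=WWYY R=OROR D=WWYY L=OROR
After move 3 (U): U=YWYW F=ORGG R=BBOR B=ORBB L=GGOR
After move 4 (R'): R=BRBO U=YBYO F=OWGW D=WRYG B=YRWB
After move 5 (R'): R=ROBB U=YWYY F=OBGO D=WWYW B=GRRB
Query 1: L[0] = G
Query 2: R[1] = O
Query 3: B[2] = R
Query 4: D[1] = W
Query 5: U[0] = Y

Answer: G O R W Y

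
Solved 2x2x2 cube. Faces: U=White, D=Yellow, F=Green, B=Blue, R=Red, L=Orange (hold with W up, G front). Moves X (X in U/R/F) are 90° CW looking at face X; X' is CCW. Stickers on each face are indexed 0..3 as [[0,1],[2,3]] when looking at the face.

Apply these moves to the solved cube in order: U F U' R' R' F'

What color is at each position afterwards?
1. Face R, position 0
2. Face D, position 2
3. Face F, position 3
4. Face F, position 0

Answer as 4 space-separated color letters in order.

Answer: G Y G B

Derivation:
After move 1 (U): U=WWWW F=RRGG R=BBRR B=OOBB L=GGOO
After move 2 (F): F=GRGR U=WWOG R=WBWR D=RBYY L=GYOY
After move 3 (U'): U=WGWO F=GYGR R=GRWR B=WBBB L=OOOY
After move 4 (R'): R=RRGW U=WBWW F=GGGO D=RYYR B=YBBB
After move 5 (R'): R=RWRG U=WBWY F=GBGW D=RGYO B=RBYB
After move 6 (F'): F=BWGG U=WBRR R=GWRG D=OYYO L=OYOW
Query 1: R[0] = G
Query 2: D[2] = Y
Query 3: F[3] = G
Query 4: F[0] = B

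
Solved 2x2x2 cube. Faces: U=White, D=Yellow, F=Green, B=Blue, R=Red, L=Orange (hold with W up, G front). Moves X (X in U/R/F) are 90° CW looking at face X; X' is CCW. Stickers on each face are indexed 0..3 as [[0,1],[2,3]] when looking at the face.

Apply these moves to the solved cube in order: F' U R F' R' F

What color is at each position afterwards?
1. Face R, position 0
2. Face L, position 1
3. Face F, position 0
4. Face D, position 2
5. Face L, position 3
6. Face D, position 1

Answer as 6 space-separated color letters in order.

Answer: Y G Y Y Y B

Derivation:
After move 1 (F'): F=GGGG U=WWRR R=YRYR D=OOYY L=OWOW
After move 2 (U): U=RWRW F=YRGG R=BBYR B=OWBB L=GGOW
After move 3 (R): R=YBRB U=RRRG F=YOGY D=OBYO B=WWWB
After move 4 (F'): F=OYYG U=RRYR R=BBOB D=GWYO L=GGOR
After move 5 (R'): R=BBBO U=RWYW F=ORYR D=GYYG B=OWWB
After move 6 (F): F=YORR U=RWRG R=YBWO D=BBYG L=GGOY
Query 1: R[0] = Y
Query 2: L[1] = G
Query 3: F[0] = Y
Query 4: D[2] = Y
Query 5: L[3] = Y
Query 6: D[1] = B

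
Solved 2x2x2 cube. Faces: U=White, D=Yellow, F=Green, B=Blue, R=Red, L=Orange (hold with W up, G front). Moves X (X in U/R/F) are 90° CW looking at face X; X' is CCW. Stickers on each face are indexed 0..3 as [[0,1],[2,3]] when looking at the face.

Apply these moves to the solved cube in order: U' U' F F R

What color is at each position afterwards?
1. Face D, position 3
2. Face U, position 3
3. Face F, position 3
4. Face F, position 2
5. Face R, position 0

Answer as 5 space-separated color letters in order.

Answer: G B Y B R

Derivation:
After move 1 (U'): U=WWWW F=OOGG R=GGRR B=RRBB L=BBOO
After move 2 (U'): U=WWWW F=BBGG R=OORR B=GGBB L=RROO
After move 3 (F): F=GBGB U=WWOR R=WOWR D=ROYY L=RYOY
After move 4 (F): F=GGBB U=WWYY R=OORR D=WWYY L=RROO
After move 5 (R): R=RORO U=WGYB F=GWBY D=WBYG B=YGWB
Query 1: D[3] = G
Query 2: U[3] = B
Query 3: F[3] = Y
Query 4: F[2] = B
Query 5: R[0] = R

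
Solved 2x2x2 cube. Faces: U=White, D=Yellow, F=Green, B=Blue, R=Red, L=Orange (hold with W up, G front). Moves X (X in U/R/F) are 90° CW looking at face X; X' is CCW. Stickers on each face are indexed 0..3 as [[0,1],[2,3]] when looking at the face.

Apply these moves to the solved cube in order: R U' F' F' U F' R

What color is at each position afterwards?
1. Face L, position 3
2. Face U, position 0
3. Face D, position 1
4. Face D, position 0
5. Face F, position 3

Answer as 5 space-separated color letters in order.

Answer: Y B W G B

Derivation:
After move 1 (R): R=RRRR U=WGWG F=GYGY D=YBYB B=WBWB
After move 2 (U'): U=GGWW F=OOGY R=GYRR B=RRWB L=WBOO
After move 3 (F'): F=OYOG U=GGGR R=BYYR D=BOYB L=WWOW
After move 4 (F'): F=YGOO U=GGBY R=OYBR D=WWYB L=WROG
After move 5 (U): U=BGYG F=OYOO R=RRBR B=WRWB L=YGOG
After move 6 (F'): F=YOOO U=BGRB R=WRWR D=GGYB L=YGOY
After move 7 (R): R=WWRR U=BORO F=YGOB D=GWYW B=BRGB
Query 1: L[3] = Y
Query 2: U[0] = B
Query 3: D[1] = W
Query 4: D[0] = G
Query 5: F[3] = B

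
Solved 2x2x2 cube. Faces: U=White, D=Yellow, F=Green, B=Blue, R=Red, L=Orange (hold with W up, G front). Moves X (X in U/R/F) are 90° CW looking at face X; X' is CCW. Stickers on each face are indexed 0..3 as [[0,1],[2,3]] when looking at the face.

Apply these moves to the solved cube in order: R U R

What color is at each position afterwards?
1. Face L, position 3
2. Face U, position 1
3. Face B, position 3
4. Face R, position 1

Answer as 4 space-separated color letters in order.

Answer: O R B W

Derivation:
After move 1 (R): R=RRRR U=WGWG F=GYGY D=YBYB B=WBWB
After move 2 (U): U=WWGG F=RRGY R=WBRR B=OOWB L=GYOO
After move 3 (R): R=RWRB U=WRGY F=RBGB D=YWYO B=GOWB
Query 1: L[3] = O
Query 2: U[1] = R
Query 3: B[3] = B
Query 4: R[1] = W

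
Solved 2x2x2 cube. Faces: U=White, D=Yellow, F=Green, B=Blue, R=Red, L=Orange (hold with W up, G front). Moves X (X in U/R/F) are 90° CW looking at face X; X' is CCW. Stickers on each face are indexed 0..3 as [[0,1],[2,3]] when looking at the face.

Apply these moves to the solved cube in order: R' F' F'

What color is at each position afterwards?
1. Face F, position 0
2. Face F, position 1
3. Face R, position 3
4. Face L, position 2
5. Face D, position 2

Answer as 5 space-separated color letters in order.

Answer: W G R O Y

Derivation:
After move 1 (R'): R=RRRR U=WBWB F=GWGW D=YGYG B=YBYB
After move 2 (F'): F=WWGG U=WBRR R=GRYR D=OOYG L=OBOW
After move 3 (F'): F=WGWG U=WBGY R=OROR D=BWYG L=OROR
Query 1: F[0] = W
Query 2: F[1] = G
Query 3: R[3] = R
Query 4: L[2] = O
Query 5: D[2] = Y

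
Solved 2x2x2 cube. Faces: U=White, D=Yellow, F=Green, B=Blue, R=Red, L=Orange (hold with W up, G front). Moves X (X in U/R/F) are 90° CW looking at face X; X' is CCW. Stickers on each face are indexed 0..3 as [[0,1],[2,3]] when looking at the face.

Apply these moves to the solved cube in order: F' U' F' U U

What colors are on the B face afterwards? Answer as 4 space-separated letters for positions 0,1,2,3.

After move 1 (F'): F=GGGG U=WWRR R=YRYR D=OOYY L=OWOW
After move 2 (U'): U=WRWR F=OWGG R=GGYR B=YRBB L=BBOW
After move 3 (F'): F=WGOG U=WRGY R=OGOR D=BWYY L=BROW
After move 4 (U): U=GWYR F=OGOG R=YROR B=BRBB L=WGOW
After move 5 (U): U=YGRW F=YROG R=BROR B=WGBB L=OGOW
Query: B face = WGBB

Answer: W G B B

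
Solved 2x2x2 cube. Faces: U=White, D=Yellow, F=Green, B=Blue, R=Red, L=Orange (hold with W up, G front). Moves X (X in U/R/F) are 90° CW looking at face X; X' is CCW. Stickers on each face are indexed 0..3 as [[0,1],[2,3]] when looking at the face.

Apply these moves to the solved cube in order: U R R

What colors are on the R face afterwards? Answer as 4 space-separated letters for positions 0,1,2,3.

Answer: R R B B

Derivation:
After move 1 (U): U=WWWW F=RRGG R=BBRR B=OOBB L=GGOO
After move 2 (R): R=RBRB U=WRWG F=RYGY D=YBYO B=WOWB
After move 3 (R): R=RRBB U=WYWY F=RBGO D=YWYW B=GORB
Query: R face = RRBB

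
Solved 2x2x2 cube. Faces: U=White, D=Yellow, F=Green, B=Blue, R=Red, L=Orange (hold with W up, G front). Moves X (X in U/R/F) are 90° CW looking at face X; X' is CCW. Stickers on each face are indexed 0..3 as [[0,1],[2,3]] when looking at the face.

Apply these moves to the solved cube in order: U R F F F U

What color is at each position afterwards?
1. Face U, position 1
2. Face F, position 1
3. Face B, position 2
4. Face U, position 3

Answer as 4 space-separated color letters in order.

Answer: W B W R

Derivation:
After move 1 (U): U=WWWW F=RRGG R=BBRR B=OOBB L=GGOO
After move 2 (R): R=RBRB U=WRWG F=RYGY D=YBYO B=WOWB
After move 3 (F): F=GRYY U=WROG R=WBGB D=RRYO L=GYOB
After move 4 (F): F=YGYR U=WRBY R=OBGB D=GWYO L=GROR
After move 5 (F): F=YYRG U=WRRR R=BBYB D=GOYO L=GGOW
After move 6 (U): U=RWRR F=BBRG R=WOYB B=GGWB L=YYOW
Query 1: U[1] = W
Query 2: F[1] = B
Query 3: B[2] = W
Query 4: U[3] = R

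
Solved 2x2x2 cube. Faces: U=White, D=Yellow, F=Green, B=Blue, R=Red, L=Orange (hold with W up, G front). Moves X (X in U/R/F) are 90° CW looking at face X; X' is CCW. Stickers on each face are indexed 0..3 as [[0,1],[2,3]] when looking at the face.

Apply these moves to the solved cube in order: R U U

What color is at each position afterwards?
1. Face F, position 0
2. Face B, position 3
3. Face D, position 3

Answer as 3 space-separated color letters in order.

Answer: W B B

Derivation:
After move 1 (R): R=RRRR U=WGWG F=GYGY D=YBYB B=WBWB
After move 2 (U): U=WWGG F=RRGY R=WBRR B=OOWB L=GYOO
After move 3 (U): U=GWGW F=WBGY R=OORR B=GYWB L=RROO
Query 1: F[0] = W
Query 2: B[3] = B
Query 3: D[3] = B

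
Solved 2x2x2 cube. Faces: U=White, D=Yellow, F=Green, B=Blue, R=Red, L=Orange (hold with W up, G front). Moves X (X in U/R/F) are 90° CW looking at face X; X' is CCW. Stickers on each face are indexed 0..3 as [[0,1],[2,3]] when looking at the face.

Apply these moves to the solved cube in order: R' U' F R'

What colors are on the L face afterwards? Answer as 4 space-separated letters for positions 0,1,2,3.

Answer: Y Y O G

Derivation:
After move 1 (R'): R=RRRR U=WBWB F=GWGW D=YGYG B=YBYB
After move 2 (U'): U=BBWW F=OOGW R=GWRR B=RRYB L=YBOO
After move 3 (F): F=GOWO U=BBOB R=WWWR D=RGYG L=YYOG
After move 4 (R'): R=WRWW U=BYOR F=GBWB D=ROYO B=GRGB
Query: L face = YYOG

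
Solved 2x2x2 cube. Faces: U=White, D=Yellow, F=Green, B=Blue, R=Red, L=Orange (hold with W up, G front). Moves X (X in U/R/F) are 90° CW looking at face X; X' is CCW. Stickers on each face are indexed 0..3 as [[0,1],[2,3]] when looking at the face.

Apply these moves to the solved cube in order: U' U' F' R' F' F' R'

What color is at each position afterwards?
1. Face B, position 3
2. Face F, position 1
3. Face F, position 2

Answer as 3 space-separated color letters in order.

After move 1 (U'): U=WWWW F=OOGG R=GGRR B=RRBB L=BBOO
After move 2 (U'): U=WWWW F=BBGG R=OORR B=GGBB L=RROO
After move 3 (F'): F=BGBG U=WWOR R=YOYR D=ROYY L=RWOW
After move 4 (R'): R=ORYY U=WBOG F=BWBR D=RGYG B=YGOB
After move 5 (F'): F=WRBB U=WBOY R=GRRY D=WWYG L=RGOO
After move 6 (F'): F=RBWB U=WBGR R=WRWY D=GOYG L=RYOO
After move 7 (R'): R=RYWW U=WOGY F=RBWR D=GBYB B=GGOB
Query 1: B[3] = B
Query 2: F[1] = B
Query 3: F[2] = W

Answer: B B W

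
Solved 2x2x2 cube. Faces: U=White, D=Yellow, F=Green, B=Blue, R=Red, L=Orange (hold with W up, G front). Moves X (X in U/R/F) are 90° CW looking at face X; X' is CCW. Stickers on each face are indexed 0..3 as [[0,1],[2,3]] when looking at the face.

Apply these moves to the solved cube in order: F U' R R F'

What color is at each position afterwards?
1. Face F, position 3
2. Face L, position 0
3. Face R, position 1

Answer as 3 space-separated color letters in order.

After move 1 (F): F=GGGG U=WWOO R=WRWR D=RRYY L=OYOY
After move 2 (U'): U=WOWO F=OYGG R=GGWR B=WRBB L=BBOY
After move 3 (R): R=WGRG U=WYWG F=ORGY D=RBYW B=OROB
After move 4 (R): R=RWGG U=WRWY F=OBGW D=ROYO B=GRYB
After move 5 (F'): F=BWOG U=WRRG R=OWRG D=BYYO L=BYOW
Query 1: F[3] = G
Query 2: L[0] = B
Query 3: R[1] = W

Answer: G B W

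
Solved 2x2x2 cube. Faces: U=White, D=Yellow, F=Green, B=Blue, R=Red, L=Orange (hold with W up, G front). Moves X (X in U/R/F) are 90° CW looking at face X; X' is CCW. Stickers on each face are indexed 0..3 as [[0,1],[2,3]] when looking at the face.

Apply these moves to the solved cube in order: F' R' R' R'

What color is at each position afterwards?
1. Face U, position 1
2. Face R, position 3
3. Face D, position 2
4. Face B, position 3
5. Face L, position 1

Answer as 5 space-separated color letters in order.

Answer: G R Y B W

Derivation:
After move 1 (F'): F=GGGG U=WWRR R=YRYR D=OOYY L=OWOW
After move 2 (R'): R=RRYY U=WBRB F=GWGR D=OGYG B=YBOB
After move 3 (R'): R=RYRY U=WORY F=GBGB D=OWYR B=GBGB
After move 4 (R'): R=YYRR U=WGRG F=GOGY D=OBYB B=RBWB
Query 1: U[1] = G
Query 2: R[3] = R
Query 3: D[2] = Y
Query 4: B[3] = B
Query 5: L[1] = W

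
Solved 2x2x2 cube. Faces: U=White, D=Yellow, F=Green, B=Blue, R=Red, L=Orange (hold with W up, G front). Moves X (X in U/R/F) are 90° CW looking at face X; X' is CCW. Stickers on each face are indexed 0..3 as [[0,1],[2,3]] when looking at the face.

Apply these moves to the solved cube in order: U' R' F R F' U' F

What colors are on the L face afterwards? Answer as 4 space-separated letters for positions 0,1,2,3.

After move 1 (U'): U=WWWW F=OOGG R=GGRR B=RRBB L=BBOO
After move 2 (R'): R=GRGR U=WBWR F=OWGW D=YOYG B=YRYB
After move 3 (F): F=GOWW U=WBOB R=WRRR D=GGYG L=BYOO
After move 4 (R): R=RWRR U=WOOW F=GGWG D=GYYY B=BRBB
After move 5 (F'): F=GGGW U=WORR R=YWGR D=YOYY L=BWOO
After move 6 (U'): U=ORWR F=BWGW R=GGGR B=YWBB L=BROO
After move 7 (F): F=GBWW U=OROR R=WGRR D=GGYY L=BYOO
Query: L face = BYOO

Answer: B Y O O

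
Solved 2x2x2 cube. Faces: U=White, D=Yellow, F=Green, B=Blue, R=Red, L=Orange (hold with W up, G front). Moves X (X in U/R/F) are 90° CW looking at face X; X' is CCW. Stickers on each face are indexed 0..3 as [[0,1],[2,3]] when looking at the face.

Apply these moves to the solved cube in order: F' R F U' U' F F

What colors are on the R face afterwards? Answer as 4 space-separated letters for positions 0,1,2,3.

After move 1 (F'): F=GGGG U=WWRR R=YRYR D=OOYY L=OWOW
After move 2 (R): R=YYRR U=WGRG F=GOGY D=OBYB B=RBWB
After move 3 (F): F=GGYO U=WGWW R=RYGR D=RYYB L=OOOB
After move 4 (U'): U=GWWW F=OOYO R=GGGR B=RYWB L=RBOB
After move 5 (U'): U=WWGW F=RBYO R=OOGR B=GGWB L=RYOB
After move 6 (F): F=YROB U=WWBY R=GOWR D=GOYB L=RROY
After move 7 (F): F=OYBR U=WWYR R=BOYR D=WGYB L=RGOO
Query: R face = BOYR

Answer: B O Y R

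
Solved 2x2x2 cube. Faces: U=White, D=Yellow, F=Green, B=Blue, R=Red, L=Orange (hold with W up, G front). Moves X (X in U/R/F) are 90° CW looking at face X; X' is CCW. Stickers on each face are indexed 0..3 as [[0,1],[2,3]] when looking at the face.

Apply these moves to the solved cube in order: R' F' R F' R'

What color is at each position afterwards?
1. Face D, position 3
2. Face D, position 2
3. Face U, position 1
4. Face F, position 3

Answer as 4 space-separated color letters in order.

Answer: G Y B R

Derivation:
After move 1 (R'): R=RRRR U=WBWB F=GWGW D=YGYG B=YBYB
After move 2 (F'): F=WWGG U=WBRR R=GRYR D=OOYG L=OBOW
After move 3 (R): R=YGRR U=WWRG F=WOGG D=OYYY B=RBBB
After move 4 (F'): F=OGWG U=WWYR R=YGOR D=BWYY L=OGOR
After move 5 (R'): R=GRYO U=WBYR F=OWWR D=BGYG B=YBWB
Query 1: D[3] = G
Query 2: D[2] = Y
Query 3: U[1] = B
Query 4: F[3] = R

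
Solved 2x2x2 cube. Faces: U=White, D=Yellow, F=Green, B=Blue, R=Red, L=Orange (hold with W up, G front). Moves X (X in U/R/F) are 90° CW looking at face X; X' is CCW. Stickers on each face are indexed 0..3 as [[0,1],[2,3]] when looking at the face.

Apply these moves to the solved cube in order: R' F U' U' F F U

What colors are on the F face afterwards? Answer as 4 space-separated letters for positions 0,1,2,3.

After move 1 (R'): R=RRRR U=WBWB F=GWGW D=YGYG B=YBYB
After move 2 (F): F=GGWW U=WBOO R=WRBR D=RRYG L=OYOG
After move 3 (U'): U=BOWO F=OYWW R=GGBR B=WRYB L=YBOG
After move 4 (U'): U=OOBW F=YBWW R=OYBR B=GGYB L=WROG
After move 5 (F): F=WYWB U=OOGR R=BYWR D=BOYG L=WROR
After move 6 (F): F=WWBY U=OORR R=GYRR D=WBYG L=WBOO
After move 7 (U): U=RORO F=GYBY R=GGRR B=WBYB L=WWOO
Query: F face = GYBY

Answer: G Y B Y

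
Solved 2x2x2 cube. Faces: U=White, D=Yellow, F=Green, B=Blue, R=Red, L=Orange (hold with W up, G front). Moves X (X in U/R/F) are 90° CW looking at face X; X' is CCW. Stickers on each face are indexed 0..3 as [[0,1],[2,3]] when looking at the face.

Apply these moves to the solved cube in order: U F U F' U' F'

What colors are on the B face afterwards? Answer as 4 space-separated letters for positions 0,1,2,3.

After move 1 (U): U=WWWW F=RRGG R=BBRR B=OOBB L=GGOO
After move 2 (F): F=GRGR U=WWOG R=WBWR D=RBYY L=GYOY
After move 3 (U): U=OWGW F=WBGR R=OOWR B=GYBB L=GROY
After move 4 (F'): F=BRWG U=OWOW R=BORR D=RYYY L=GWOG
After move 5 (U'): U=WWOO F=GWWG R=BRRR B=BOBB L=GYOG
After move 6 (F'): F=WGGW U=WWBR R=YRRR D=YGYY L=GOOO
Query: B face = BOBB

Answer: B O B B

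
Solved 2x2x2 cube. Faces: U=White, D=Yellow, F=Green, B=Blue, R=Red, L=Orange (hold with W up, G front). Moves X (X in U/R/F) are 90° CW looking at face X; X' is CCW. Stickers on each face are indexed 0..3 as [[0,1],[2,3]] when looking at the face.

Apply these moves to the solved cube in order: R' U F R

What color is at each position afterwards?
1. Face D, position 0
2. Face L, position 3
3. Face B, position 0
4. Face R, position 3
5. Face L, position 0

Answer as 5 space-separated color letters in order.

Answer: R G W B G

Derivation:
After move 1 (R'): R=RRRR U=WBWB F=GWGW D=YGYG B=YBYB
After move 2 (U): U=WWBB F=RRGW R=YBRR B=OOYB L=GWOO
After move 3 (F): F=GRWR U=WWOW R=BBBR D=RYYG L=GYOG
After move 4 (R): R=BBRB U=WROR F=GYWG D=RYYO B=WOWB
Query 1: D[0] = R
Query 2: L[3] = G
Query 3: B[0] = W
Query 4: R[3] = B
Query 5: L[0] = G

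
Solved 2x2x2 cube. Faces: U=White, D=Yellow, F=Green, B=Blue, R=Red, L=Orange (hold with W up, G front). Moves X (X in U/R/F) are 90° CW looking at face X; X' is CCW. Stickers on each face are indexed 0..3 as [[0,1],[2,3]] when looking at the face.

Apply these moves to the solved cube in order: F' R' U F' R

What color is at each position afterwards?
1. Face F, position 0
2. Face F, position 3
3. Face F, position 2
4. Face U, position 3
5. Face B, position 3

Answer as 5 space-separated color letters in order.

Answer: R G R G B

Derivation:
After move 1 (F'): F=GGGG U=WWRR R=YRYR D=OOYY L=OWOW
After move 2 (R'): R=RRYY U=WBRB F=GWGR D=OGYG B=YBOB
After move 3 (U): U=RWBB F=RRGR R=YBYY B=OWOB L=GWOW
After move 4 (F'): F=RRRG U=RWYY R=GBOY D=WWYG L=GBOB
After move 5 (R): R=OGYB U=RRYG F=RWRG D=WOYO B=YWWB
Query 1: F[0] = R
Query 2: F[3] = G
Query 3: F[2] = R
Query 4: U[3] = G
Query 5: B[3] = B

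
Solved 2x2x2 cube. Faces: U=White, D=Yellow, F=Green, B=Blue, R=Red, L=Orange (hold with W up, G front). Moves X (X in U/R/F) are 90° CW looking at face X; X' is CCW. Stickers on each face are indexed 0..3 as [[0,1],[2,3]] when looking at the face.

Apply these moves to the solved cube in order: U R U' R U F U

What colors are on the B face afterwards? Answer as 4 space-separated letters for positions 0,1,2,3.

Answer: G Y G B

Derivation:
After move 1 (U): U=WWWW F=RRGG R=BBRR B=OOBB L=GGOO
After move 2 (R): R=RBRB U=WRWG F=RYGY D=YBYO B=WOWB
After move 3 (U'): U=RGWW F=GGGY R=RYRB B=RBWB L=WOOO
After move 4 (R): R=RRBY U=RGWY F=GBGO D=YWYR B=WBGB
After move 5 (U): U=WRYG F=RRGO R=WBBY B=WOGB L=GBOO
After move 6 (F): F=GROR U=WROB R=YBGY D=BWYR L=GYOW
After move 7 (U): U=OWBR F=YBOR R=WOGY B=GYGB L=GROW
Query: B face = GYGB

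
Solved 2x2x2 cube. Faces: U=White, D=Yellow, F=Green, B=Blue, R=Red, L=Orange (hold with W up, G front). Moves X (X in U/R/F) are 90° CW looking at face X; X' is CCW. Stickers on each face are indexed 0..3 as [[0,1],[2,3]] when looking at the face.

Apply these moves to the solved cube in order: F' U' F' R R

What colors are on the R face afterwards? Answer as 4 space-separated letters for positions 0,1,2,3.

After move 1 (F'): F=GGGG U=WWRR R=YRYR D=OOYY L=OWOW
After move 2 (U'): U=WRWR F=OWGG R=GGYR B=YRBB L=BBOW
After move 3 (F'): F=WGOG U=WRGY R=OGOR D=BWYY L=BROW
After move 4 (R): R=OORG U=WGGG F=WWOY D=BBYY B=YRRB
After move 5 (R): R=ROGO U=WWGY F=WBOY D=BRYY B=GRGB
Query: R face = ROGO

Answer: R O G O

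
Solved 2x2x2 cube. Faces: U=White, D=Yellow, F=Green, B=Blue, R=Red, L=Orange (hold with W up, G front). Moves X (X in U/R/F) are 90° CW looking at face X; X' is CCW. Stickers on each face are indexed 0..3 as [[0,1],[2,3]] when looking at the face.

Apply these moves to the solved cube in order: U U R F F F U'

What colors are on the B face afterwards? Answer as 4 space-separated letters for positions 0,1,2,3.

Answer: B O W B

Derivation:
After move 1 (U): U=WWWW F=RRGG R=BBRR B=OOBB L=GGOO
After move 2 (U): U=WWWW F=BBGG R=OORR B=GGBB L=RROO
After move 3 (R): R=RORO U=WBWG F=BYGY D=YBYG B=WGWB
After move 4 (F): F=GBYY U=WBOR R=WOGO D=RRYG L=RYOB
After move 5 (F): F=YGYB U=WBBY R=OORO D=GWYG L=RROR
After move 6 (F): F=YYBG U=WBRR R=BOYO D=ROYG L=RGOW
After move 7 (U'): U=BRWR F=RGBG R=YYYO B=BOWB L=WGOW
Query: B face = BOWB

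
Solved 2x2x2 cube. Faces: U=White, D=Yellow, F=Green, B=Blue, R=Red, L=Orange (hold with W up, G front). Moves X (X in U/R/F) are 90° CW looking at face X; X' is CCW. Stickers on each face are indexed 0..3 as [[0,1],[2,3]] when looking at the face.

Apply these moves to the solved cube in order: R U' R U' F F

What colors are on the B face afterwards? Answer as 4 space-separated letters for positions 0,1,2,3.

After move 1 (R): R=RRRR U=WGWG F=GYGY D=YBYB B=WBWB
After move 2 (U'): U=GGWW F=OOGY R=GYRR B=RRWB L=WBOO
After move 3 (R): R=RGRY U=GOWY F=OBGB D=YWYR B=WRGB
After move 4 (U'): U=OYGW F=WBGB R=OBRY B=RGGB L=WROO
After move 5 (F): F=GWBB U=OYOR R=GBWY D=ROYR L=WYOW
After move 6 (F): F=BGBW U=OYWY R=OBRY D=WGYR L=WROO
Query: B face = RGGB

Answer: R G G B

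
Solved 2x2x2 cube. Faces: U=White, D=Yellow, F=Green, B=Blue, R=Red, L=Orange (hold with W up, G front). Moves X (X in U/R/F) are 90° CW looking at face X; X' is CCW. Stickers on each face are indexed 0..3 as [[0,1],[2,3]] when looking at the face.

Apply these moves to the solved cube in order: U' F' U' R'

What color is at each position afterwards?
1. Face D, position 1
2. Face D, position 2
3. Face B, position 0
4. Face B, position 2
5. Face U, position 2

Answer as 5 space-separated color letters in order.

Answer: W Y Y O W

Derivation:
After move 1 (U'): U=WWWW F=OOGG R=GGRR B=RRBB L=BBOO
After move 2 (F'): F=OGOG U=WWGR R=YGYR D=BOYY L=BWOW
After move 3 (U'): U=WRWG F=BWOG R=OGYR B=YGBB L=RROW
After move 4 (R'): R=GROY U=WBWY F=BROG D=BWYG B=YGOB
Query 1: D[1] = W
Query 2: D[2] = Y
Query 3: B[0] = Y
Query 4: B[2] = O
Query 5: U[2] = W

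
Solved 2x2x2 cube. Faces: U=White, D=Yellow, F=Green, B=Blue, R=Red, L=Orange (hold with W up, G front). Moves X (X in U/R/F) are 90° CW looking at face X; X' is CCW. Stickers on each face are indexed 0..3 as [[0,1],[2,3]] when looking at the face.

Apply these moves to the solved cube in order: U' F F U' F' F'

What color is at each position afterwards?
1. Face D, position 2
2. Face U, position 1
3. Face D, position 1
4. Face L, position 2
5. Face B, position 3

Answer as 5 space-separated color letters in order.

Answer: Y Y W O B

Derivation:
After move 1 (U'): U=WWWW F=OOGG R=GGRR B=RRBB L=BBOO
After move 2 (F): F=GOGO U=WWOB R=WGWR D=RGYY L=BYOY
After move 3 (F): F=GGOO U=WWYY R=OGBR D=WWYY L=BROG
After move 4 (U'): U=WYWY F=BROO R=GGBR B=OGBB L=RROG
After move 5 (F'): F=ROBO U=WYGB R=WGWR D=RGYY L=RYOW
After move 6 (F'): F=OORB U=WYWW R=GGRR D=YWYY L=RBOG
Query 1: D[2] = Y
Query 2: U[1] = Y
Query 3: D[1] = W
Query 4: L[2] = O
Query 5: B[3] = B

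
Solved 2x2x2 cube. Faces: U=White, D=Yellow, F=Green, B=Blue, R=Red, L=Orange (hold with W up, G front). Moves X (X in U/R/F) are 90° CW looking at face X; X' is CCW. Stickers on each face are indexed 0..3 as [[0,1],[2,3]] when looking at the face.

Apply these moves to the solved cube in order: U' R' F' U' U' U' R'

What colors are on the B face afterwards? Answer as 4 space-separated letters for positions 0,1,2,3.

After move 1 (U'): U=WWWW F=OOGG R=GGRR B=RRBB L=BBOO
After move 2 (R'): R=GRGR U=WBWR F=OWGW D=YOYG B=YRYB
After move 3 (F'): F=WWOG U=WBGG R=ORYR D=BOYG L=BROW
After move 4 (U'): U=BGWG F=BROG R=WWYR B=ORYB L=YROW
After move 5 (U'): U=GGBW F=YROG R=BRYR B=WWYB L=OROW
After move 6 (U'): U=GWGB F=OROG R=YRYR B=BRYB L=WWOW
After move 7 (R'): R=RRYY U=GYGB F=OWOB D=BRYG B=GROB
Query: B face = GROB

Answer: G R O B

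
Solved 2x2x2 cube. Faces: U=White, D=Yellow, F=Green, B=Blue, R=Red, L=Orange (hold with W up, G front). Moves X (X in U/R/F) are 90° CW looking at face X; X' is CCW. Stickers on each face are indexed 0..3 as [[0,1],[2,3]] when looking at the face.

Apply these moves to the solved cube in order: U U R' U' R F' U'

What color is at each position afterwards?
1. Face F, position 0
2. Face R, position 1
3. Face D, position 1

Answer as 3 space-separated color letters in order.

After move 1 (U): U=WWWW F=RRGG R=BBRR B=OOBB L=GGOO
After move 2 (U): U=WWWW F=BBGG R=OORR B=GGBB L=RROO
After move 3 (R'): R=OROR U=WBWG F=BWGW D=YBYG B=YGYB
After move 4 (U'): U=BGWW F=RRGW R=BWOR B=ORYB L=YGOO
After move 5 (R): R=OBRW U=BRWW F=RBGG D=YYYO B=WRGB
After move 6 (F'): F=BGRG U=BROR R=YBYW D=GOYO L=YWOW
After move 7 (U'): U=RRBO F=YWRG R=BGYW B=YBGB L=WROW
Query 1: F[0] = Y
Query 2: R[1] = G
Query 3: D[1] = O

Answer: Y G O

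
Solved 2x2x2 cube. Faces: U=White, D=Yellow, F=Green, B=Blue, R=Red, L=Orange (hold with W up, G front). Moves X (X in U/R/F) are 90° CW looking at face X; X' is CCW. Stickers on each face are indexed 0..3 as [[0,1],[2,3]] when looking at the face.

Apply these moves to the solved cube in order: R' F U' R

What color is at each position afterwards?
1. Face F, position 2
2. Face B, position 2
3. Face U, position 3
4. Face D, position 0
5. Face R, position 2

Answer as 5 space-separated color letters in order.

After move 1 (R'): R=RRRR U=WBWB F=GWGW D=YGYG B=YBYB
After move 2 (F): F=GGWW U=WBOO R=WRBR D=RRYG L=OYOG
After move 3 (U'): U=BOWO F=OYWW R=GGBR B=WRYB L=YBOG
After move 4 (R): R=BGRG U=BYWW F=ORWG D=RYYW B=OROB
Query 1: F[2] = W
Query 2: B[2] = O
Query 3: U[3] = W
Query 4: D[0] = R
Query 5: R[2] = R

Answer: W O W R R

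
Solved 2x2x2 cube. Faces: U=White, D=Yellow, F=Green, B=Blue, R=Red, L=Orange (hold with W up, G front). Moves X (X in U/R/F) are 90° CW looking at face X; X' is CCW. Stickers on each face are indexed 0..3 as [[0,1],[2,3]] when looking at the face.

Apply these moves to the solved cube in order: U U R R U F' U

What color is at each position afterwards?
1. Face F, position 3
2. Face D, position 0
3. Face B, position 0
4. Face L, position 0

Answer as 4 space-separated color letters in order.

Answer: G B B R

Derivation:
After move 1 (U): U=WWWW F=RRGG R=BBRR B=OOBB L=GGOO
After move 2 (U): U=WWWW F=BBGG R=OORR B=GGBB L=RROO
After move 3 (R): R=RORO U=WBWG F=BYGY D=YBYG B=WGWB
After move 4 (R): R=RROO U=WYWY F=BBGG D=YWYW B=GGBB
After move 5 (U): U=WWYY F=RRGG R=GGOO B=RRBB L=BBOO
After move 6 (F'): F=RGRG U=WWGO R=WGYO D=BOYW L=BYOY
After move 7 (U): U=GWOW F=WGRG R=RRYO B=BYBB L=RGOY
Query 1: F[3] = G
Query 2: D[0] = B
Query 3: B[0] = B
Query 4: L[0] = R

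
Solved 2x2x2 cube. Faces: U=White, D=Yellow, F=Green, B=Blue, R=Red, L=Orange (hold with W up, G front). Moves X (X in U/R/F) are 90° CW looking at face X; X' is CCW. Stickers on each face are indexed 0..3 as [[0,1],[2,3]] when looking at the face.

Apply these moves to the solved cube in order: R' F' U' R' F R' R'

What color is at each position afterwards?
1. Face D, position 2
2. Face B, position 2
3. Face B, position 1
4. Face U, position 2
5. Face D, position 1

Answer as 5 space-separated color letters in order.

After move 1 (R'): R=RRRR U=WBWB F=GWGW D=YGYG B=YBYB
After move 2 (F'): F=WWGG U=WBRR R=GRYR D=OOYG L=OBOW
After move 3 (U'): U=BRWR F=OBGG R=WWYR B=GRYB L=YBOW
After move 4 (R'): R=WRWY U=BYWG F=ORGR D=OBYG B=GROB
After move 5 (F): F=GORR U=BYWB R=WRGY D=WWYG L=YOOB
After move 6 (R'): R=RYWG U=BOWG F=GYRB D=WOYR B=GRWB
After move 7 (R'): R=YGRW U=BWWG F=GORG D=WYYB B=RROB
Query 1: D[2] = Y
Query 2: B[2] = O
Query 3: B[1] = R
Query 4: U[2] = W
Query 5: D[1] = Y

Answer: Y O R W Y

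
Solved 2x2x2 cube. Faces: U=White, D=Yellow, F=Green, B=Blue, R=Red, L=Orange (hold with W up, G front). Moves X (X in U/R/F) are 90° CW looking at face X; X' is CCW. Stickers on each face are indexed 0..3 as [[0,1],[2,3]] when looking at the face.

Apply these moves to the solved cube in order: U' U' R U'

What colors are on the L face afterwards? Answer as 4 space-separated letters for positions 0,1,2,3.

After move 1 (U'): U=WWWW F=OOGG R=GGRR B=RRBB L=BBOO
After move 2 (U'): U=WWWW F=BBGG R=OORR B=GGBB L=RROO
After move 3 (R): R=RORO U=WBWG F=BYGY D=YBYG B=WGWB
After move 4 (U'): U=BGWW F=RRGY R=BYRO B=ROWB L=WGOO
Query: L face = WGOO

Answer: W G O O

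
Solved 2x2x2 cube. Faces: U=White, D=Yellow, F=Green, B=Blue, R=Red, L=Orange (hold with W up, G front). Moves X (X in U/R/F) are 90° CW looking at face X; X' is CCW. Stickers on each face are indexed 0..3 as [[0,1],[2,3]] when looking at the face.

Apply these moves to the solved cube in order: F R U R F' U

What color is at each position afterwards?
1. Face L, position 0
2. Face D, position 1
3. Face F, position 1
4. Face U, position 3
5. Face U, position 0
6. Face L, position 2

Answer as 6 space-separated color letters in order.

Answer: B Y O W R O

Derivation:
After move 1 (F): F=GGGG U=WWOO R=WRWR D=RRYY L=OYOY
After move 2 (R): R=WWRR U=WGOG F=GRGY D=RBYB B=OBWB
After move 3 (U): U=OWGG F=WWGY R=OBRR B=OYWB L=GROY
After move 4 (R): R=RORB U=OWGY F=WBGB D=RWYO B=GYWB
After move 5 (F'): F=BBWG U=OWRR R=WORB D=RYYO L=GYOG
After move 6 (U): U=RORW F=WOWG R=GYRB B=GYWB L=BBOG
Query 1: L[0] = B
Query 2: D[1] = Y
Query 3: F[1] = O
Query 4: U[3] = W
Query 5: U[0] = R
Query 6: L[2] = O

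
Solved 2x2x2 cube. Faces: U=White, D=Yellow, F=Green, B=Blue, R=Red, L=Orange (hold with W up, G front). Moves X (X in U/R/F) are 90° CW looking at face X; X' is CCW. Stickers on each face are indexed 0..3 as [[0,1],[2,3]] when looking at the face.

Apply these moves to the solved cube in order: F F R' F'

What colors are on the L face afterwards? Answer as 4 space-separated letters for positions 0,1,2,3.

Answer: O B O Y

Derivation:
After move 1 (F): F=GGGG U=WWOO R=WRWR D=RRYY L=OYOY
After move 2 (F): F=GGGG U=WWYY R=OROR D=WWYY L=OROR
After move 3 (R'): R=RROO U=WBYB F=GWGY D=WGYG B=YBWB
After move 4 (F'): F=WYGG U=WBRO R=GRWO D=RRYG L=OBOY
Query: L face = OBOY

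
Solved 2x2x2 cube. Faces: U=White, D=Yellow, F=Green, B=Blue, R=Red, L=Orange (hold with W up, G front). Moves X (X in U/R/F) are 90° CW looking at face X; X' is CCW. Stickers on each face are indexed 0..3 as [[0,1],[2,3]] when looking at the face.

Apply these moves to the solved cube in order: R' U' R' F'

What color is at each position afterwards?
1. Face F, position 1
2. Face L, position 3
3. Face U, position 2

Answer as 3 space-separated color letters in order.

After move 1 (R'): R=RRRR U=WBWB F=GWGW D=YGYG B=YBYB
After move 2 (U'): U=BBWW F=OOGW R=GWRR B=RRYB L=YBOO
After move 3 (R'): R=WRGR U=BYWR F=OBGW D=YOYW B=GRGB
After move 4 (F'): F=BWOG U=BYWG R=ORYR D=BOYW L=YROW
Query 1: F[1] = W
Query 2: L[3] = W
Query 3: U[2] = W

Answer: W W W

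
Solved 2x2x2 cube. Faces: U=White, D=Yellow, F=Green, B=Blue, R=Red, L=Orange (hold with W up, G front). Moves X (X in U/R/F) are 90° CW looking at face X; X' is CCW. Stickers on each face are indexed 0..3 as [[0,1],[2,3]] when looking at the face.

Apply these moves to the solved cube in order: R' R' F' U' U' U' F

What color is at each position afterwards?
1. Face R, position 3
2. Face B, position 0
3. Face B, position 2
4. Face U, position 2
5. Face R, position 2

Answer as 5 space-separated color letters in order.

After move 1 (R'): R=RRRR U=WBWB F=GWGW D=YGYG B=YBYB
After move 2 (R'): R=RRRR U=WYWY F=GBGB D=YWYW B=GBGB
After move 3 (F'): F=BBGG U=WYRR R=WRYR D=OOYW L=OYOW
After move 4 (U'): U=YRWR F=OYGG R=BBYR B=WRGB L=GBOW
After move 5 (U'): U=RRYW F=GBGG R=OYYR B=BBGB L=WROW
After move 6 (U'): U=RWRY F=WRGG R=GBYR B=OYGB L=BBOW
After move 7 (F): F=GWGR U=RWWB R=RBYR D=YGYW L=BOOO
Query 1: R[3] = R
Query 2: B[0] = O
Query 3: B[2] = G
Query 4: U[2] = W
Query 5: R[2] = Y

Answer: R O G W Y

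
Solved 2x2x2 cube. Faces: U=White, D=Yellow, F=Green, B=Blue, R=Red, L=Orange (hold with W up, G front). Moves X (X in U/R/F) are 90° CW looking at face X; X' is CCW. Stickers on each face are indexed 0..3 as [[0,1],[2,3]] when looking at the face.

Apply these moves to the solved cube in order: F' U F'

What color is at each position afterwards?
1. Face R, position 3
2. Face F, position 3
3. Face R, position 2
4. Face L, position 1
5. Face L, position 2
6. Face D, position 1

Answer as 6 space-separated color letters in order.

Answer: R G O W O W

Derivation:
After move 1 (F'): F=GGGG U=WWRR R=YRYR D=OOYY L=OWOW
After move 2 (U): U=RWRW F=YRGG R=BBYR B=OWBB L=GGOW
After move 3 (F'): F=RGYG U=RWBY R=OBOR D=GWYY L=GWOR
Query 1: R[3] = R
Query 2: F[3] = G
Query 3: R[2] = O
Query 4: L[1] = W
Query 5: L[2] = O
Query 6: D[1] = W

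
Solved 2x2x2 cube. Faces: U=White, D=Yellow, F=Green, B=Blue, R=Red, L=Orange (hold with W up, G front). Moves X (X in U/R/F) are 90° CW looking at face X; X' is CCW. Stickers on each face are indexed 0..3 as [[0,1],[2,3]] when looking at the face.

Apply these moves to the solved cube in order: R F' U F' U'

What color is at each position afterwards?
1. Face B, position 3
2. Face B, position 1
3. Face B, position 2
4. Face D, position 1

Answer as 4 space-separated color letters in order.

After move 1 (R): R=RRRR U=WGWG F=GYGY D=YBYB B=WBWB
After move 2 (F'): F=YYGG U=WGRR R=BRYR D=OOYB L=OGOW
After move 3 (U): U=RWRG F=BRGG R=WBYR B=OGWB L=YYOW
After move 4 (F'): F=RGBG U=RWWY R=OBOR D=YWYB L=YGOR
After move 5 (U'): U=WYRW F=YGBG R=RGOR B=OBWB L=OGOR
Query 1: B[3] = B
Query 2: B[1] = B
Query 3: B[2] = W
Query 4: D[1] = W

Answer: B B W W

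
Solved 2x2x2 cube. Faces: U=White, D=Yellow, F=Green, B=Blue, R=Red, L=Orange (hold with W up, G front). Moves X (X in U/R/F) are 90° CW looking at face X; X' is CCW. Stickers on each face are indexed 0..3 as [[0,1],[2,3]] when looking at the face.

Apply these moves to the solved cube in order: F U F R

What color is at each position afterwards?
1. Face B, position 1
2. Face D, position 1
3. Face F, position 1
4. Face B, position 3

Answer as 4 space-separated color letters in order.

Answer: Y B B B

Derivation:
After move 1 (F): F=GGGG U=WWOO R=WRWR D=RRYY L=OYOY
After move 2 (U): U=OWOW F=WRGG R=BBWR B=OYBB L=GGOY
After move 3 (F): F=GWGR U=OWYG R=OBWR D=WBYY L=GROR
After move 4 (R): R=WORB U=OWYR F=GBGY D=WBYO B=GYWB
Query 1: B[1] = Y
Query 2: D[1] = B
Query 3: F[1] = B
Query 4: B[3] = B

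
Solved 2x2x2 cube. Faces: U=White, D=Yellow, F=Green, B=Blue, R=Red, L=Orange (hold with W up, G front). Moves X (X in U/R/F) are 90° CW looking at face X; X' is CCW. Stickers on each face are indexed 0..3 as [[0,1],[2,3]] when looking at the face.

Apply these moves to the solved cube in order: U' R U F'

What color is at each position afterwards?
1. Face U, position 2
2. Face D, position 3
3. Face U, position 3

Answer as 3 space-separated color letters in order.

After move 1 (U'): U=WWWW F=OOGG R=GGRR B=RRBB L=BBOO
After move 2 (R): R=RGRG U=WOWG F=OYGY D=YBYR B=WRWB
After move 3 (U): U=WWGO F=RGGY R=WRRG B=BBWB L=OYOO
After move 4 (F'): F=GYRG U=WWWR R=BRYG D=YOYR L=OOOG
Query 1: U[2] = W
Query 2: D[3] = R
Query 3: U[3] = R

Answer: W R R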